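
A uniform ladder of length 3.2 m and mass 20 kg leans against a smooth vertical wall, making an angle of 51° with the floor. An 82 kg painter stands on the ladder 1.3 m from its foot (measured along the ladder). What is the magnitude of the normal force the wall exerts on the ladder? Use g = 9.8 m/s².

N_wall ≈ 344 N

Taking torques about the foot of the ladder:
Ladder weight 20×9.8 = 196 N acts at 1.6 m along the ladder; its horizontal arm is 1.6·cos51° = 1.007 m → τ = 197.4 N·m clockwise.
Painter: 82×9.8 = 803.6 N at 1.3 m → arm 0.8181 m → τ = 657.4 N·m clockwise.
Wall normal N acts horizontally at the top; its moment arm is the height L sinθ = 3.2·sin51° = 2.487 m, counterclockwise.
Στ = 0 ⇒ N × 2.487 = 854.8 ⇒ N = 344 N.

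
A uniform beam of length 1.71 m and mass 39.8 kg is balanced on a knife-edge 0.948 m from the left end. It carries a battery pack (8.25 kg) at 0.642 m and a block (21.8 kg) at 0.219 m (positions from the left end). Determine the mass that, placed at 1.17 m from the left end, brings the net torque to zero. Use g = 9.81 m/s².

Take moments about the knife-edge (at 0.948 m from the left end).
Beam weight: 39.8 × 9.81 = 390.4 N down at 0.855 m → arm 0.093 m, τ = 390.4 × 0.093 = 36.31 N·m counterclockwise.
Battery pack: 8.25 × 9.81 = 80.93 N down at 0.642 m → arm 0.306 m, τ = 80.93 × 0.306 = 24.76 N·m counterclockwise.
Block: 21.8 × 9.81 = 213.9 N down at 0.219 m → arm 0.729 m, τ = 213.9 × 0.729 = 155.9 N·m counterclockwise.
Net moment of known loads = 217 N·m counterclockwise.
An unknown mass m at 1.17 m has arm 0.222 m; its moment is m·g·0.222 clockwise.
Στ = 0 ⇒ m × 9.81 × 0.222 = 217 ⇒ m = 217 / (9.81 × 0.222) = 99.6 kg.

m ≈ 99.6 kg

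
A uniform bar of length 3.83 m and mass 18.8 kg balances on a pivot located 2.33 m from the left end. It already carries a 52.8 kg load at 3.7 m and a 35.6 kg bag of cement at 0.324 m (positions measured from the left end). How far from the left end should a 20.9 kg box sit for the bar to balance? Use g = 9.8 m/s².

Choose the pivot (at 2.33 m from the left end) as the axis so the support reaction has zero arm there.
Beam weight: 18.8 × 9.8 = 184.2 N down at 1.915 m → arm 0.415 m, τ = 184.2 × 0.415 = 76.44 N·m counterclockwise.
Load: 52.8 × 9.8 = 517.4 N down at 3.7 m → arm 1.37 m, τ = 517.4 × 1.37 = 708.8 N·m clockwise.
Bag of cement: 35.6 × 9.8 = 348.9 N down at 0.324 m → arm 2.006 m, τ = 348.9 × 2.006 = 699.9 N·m counterclockwise.
Net moment of existing loads = 67.54 N·m counterclockwise.
The box weighs 20.9 × 9.8 = 204.8 N and must supply an equal clockwise moment, so its lever arm about the pivot is 67.54 / 204.8 = 0.33 m.
That puts it at 2.33 + 0.33 = 2.66 m from the left end.

x ≈ 2.66 m from the left end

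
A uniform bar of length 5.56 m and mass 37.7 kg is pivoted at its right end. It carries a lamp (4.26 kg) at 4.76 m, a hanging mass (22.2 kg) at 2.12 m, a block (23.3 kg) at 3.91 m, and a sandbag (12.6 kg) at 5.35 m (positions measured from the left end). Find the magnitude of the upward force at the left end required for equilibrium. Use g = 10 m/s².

F ≈ 406 N

Taking torques about the right end:
Beam weight: 37.7 × 10 = 377 N down at 2.78 m → arm 2.78 m, τ = 377 × 2.78 = 1048 N·m counterclockwise.
Lamp: 4.26 × 10 = 42.6 N down at 4.76 m → arm 0.8 m, τ = 42.6 × 0.8 = 34.08 N·m counterclockwise.
Hanging mass: 22.2 × 10 = 222 N down at 2.12 m → arm 3.44 m, τ = 222 × 3.44 = 763.7 N·m counterclockwise.
Block: 23.3 × 10 = 233 N down at 3.91 m → arm 1.65 m, τ = 233 × 1.65 = 384.4 N·m counterclockwise.
Sandbag: 12.6 × 10 = 126 N down at 5.35 m → arm 0.21 m, τ = 126 × 0.21 = 26.46 N·m counterclockwise.
Net moment of the loads = 2257 N·m counterclockwise.
The upward force F acts at the left end, arm 5.56 m, giving F × 5.56 clockwise.
Balancing moments: F × 5.56 = 2257, giving F = 2257 / 5.56 = 406 N.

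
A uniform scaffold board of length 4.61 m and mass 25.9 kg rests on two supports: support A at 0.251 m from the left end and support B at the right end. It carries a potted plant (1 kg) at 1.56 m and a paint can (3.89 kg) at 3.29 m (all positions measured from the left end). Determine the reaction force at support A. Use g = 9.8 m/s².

Take moments about support B.
Beam weight: 25.9 × 9.8 = 253.8 N down at 2.305 m → arm 2.305 m, τ = 253.8 × 2.305 = 585 N·m counterclockwise.
Potted plant: 1 × 9.8 = 9.8 N down at 1.56 m → arm 3.05 m, τ = 9.8 × 3.05 = 29.89 N·m counterclockwise.
Paint can: 3.89 × 9.8 = 38.12 N down at 3.29 m → arm 1.32 m, τ = 38.12 × 1.32 = 50.32 N·m counterclockwise.
Net load moment about support B = 665.2 N·m counterclockwise.
Reaction R at support A is upward at 0.251 m, arm 4.359 m → moment R × 4.359 clockwise.
Setting net torque to zero: R × 4.359 = 665.2 → R = 153 N.

R_A ≈ 153 N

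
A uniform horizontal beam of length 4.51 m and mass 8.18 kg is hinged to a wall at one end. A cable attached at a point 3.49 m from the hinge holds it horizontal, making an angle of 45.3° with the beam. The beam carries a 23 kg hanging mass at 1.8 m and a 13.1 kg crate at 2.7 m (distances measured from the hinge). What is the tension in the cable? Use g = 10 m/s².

Sum moments about the hinge (the unknown hinge reaction has zero arm there).
Beam weight: 8.18 × 10 = 81.8 N down at 2.255 m → arm 2.255 m, τ = 81.8 × 2.255 = 184.5 N·m clockwise.
Hanging mass: 23 × 10 = 230 N down at 1.8 m → arm 1.8 m, τ = 230 × 1.8 = 414 N·m clockwise.
Crate: 13.1 × 10 = 131 N down at 2.7 m → arm 2.7 m, τ = 131 × 2.7 = 353.7 N·m clockwise.
Total clockwise load moment = 952.2 N·m.
The cable tension T acts at 3.49 m; only its component perpendicular to the beam, T sinθ, produces torque. sin 45.3° = 0.7108.
Setting net torque to zero: T × 3.49 × 0.7108 = 952.2 → T = 952.2 / 2.481 = 384 N.

T ≈ 384 N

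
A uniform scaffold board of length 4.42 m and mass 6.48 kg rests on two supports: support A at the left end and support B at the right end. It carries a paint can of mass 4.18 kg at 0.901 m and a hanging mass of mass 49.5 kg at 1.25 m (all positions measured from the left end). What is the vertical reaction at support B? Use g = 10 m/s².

Choose support A as the axis so its reaction then has zero moment arm.
Beam weight: 6.48 × 10 = 64.8 N down at 2.21 m → arm 2.21 m, τ = 64.8 × 2.21 = 143.2 N·m clockwise.
Paint can: 4.18 × 10 = 41.8 N down at 0.901 m → arm 0.901 m, τ = 41.8 × 0.901 = 37.66 N·m clockwise.
Hanging mass: 49.5 × 10 = 495 N down at 1.25 m → arm 1.25 m, τ = 495 × 1.25 = 618.8 N·m clockwise.
Net load moment about support A = 799.7 N·m clockwise.
Reaction R at support B is upward at 4.42 m, arm 4.42 m → moment R × 4.42 counterclockwise.
For rotational equilibrium, R × 4.42 = 799.7, so R = 181 N.

R_B ≈ 181 N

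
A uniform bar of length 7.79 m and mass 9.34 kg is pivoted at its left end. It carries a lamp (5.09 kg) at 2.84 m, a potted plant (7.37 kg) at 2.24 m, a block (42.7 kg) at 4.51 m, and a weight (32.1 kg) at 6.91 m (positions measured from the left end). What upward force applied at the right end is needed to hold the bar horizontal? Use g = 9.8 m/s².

About the left end:
Beam weight: 9.34 × 9.8 = 91.53 N down at 3.895 m → arm 3.895 m, τ = 91.53 × 3.895 = 356.5 N·m clockwise.
Lamp: 5.09 × 9.8 = 49.88 N down at 2.84 m → arm 2.84 m, τ = 49.88 × 2.84 = 141.7 N·m clockwise.
Potted plant: 7.37 × 9.8 = 72.23 N down at 2.24 m → arm 2.24 m, τ = 72.23 × 2.24 = 161.8 N·m clockwise.
Block: 42.7 × 9.8 = 418.5 N down at 4.51 m → arm 4.51 m, τ = 418.5 × 4.51 = 1887 N·m clockwise.
Weight: 32.1 × 9.8 = 314.6 N down at 6.91 m → arm 6.91 m, τ = 314.6 × 6.91 = 2174 N·m clockwise.
Net moment of the loads = 4721 N·m clockwise.
The upward force F acts at the right end, arm 7.79 m, giving F × 7.79 counterclockwise.
For rotational equilibrium, F × 7.79 = 4721, so F = 4721 / 7.79 = 606 N.

F ≈ 606 N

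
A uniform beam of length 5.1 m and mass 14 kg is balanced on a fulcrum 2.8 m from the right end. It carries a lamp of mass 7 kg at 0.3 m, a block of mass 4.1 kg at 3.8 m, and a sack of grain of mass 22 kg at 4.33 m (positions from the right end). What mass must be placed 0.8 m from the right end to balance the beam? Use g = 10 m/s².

m ≈ 8.38 kg

Taking torques about the fulcrum (at 2.8 m from the right end):
Beam weight: 14 × 10 = 140 N down at 2.55 m → arm 0.25 m, τ = 140 × 0.25 = 35 N·m clockwise.
Lamp: 7 × 10 = 70 N down at 0.3 m → arm 2.5 m, τ = 70 × 2.5 = 175 N·m clockwise.
Block: 4.1 × 10 = 41 N down at 3.8 m → arm 1 m, τ = 41 × 1 = 41 N·m counterclockwise.
Sack of grain: 22 × 10 = 220 N down at 4.33 m → arm 1.53 m, τ = 220 × 1.53 = 336.6 N·m counterclockwise.
Net moment of known loads = 167.6 N·m counterclockwise.
An unknown mass m at 0.8 m has arm 2 m; its moment is m·g·2 clockwise.
Στ = 0 ⇒ m × 10 × 2 = 167.6 ⇒ m = 167.6 / (10 × 2) = 8.38 kg.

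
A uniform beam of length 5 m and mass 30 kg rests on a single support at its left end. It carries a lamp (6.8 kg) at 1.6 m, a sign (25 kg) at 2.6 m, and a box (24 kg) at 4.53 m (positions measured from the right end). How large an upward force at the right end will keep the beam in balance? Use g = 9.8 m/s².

Choose the left end as the axis so the unknown pivot reaction has zero arm there.
Beam weight: 30 × 9.8 = 294 N down at 2.5 m → arm 2.5 m, τ = 294 × 2.5 = 735 N·m clockwise.
Lamp: 6.8 × 9.8 = 66.64 N down at 1.6 m → arm 3.4 m, τ = 66.64 × 3.4 = 226.6 N·m clockwise.
Sign: 25 × 9.8 = 245 N down at 2.6 m → arm 2.4 m, τ = 245 × 2.4 = 588 N·m clockwise.
Box: 24 × 9.8 = 235.2 N down at 4.53 m → arm 0.47 m, τ = 235.2 × 0.47 = 110.5 N·m clockwise.
Net moment of the loads = 1660 N·m clockwise.
The upward force F acts at the right end, arm 5 m, giving F × 5 counterclockwise.
Στ = 0 ⇒ F × 5 = 1660 ⇒ F = 1660 / 5 = 332 N.

F ≈ 332 N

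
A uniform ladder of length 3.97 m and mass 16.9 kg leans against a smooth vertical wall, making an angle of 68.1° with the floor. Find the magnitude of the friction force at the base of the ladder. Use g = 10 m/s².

f ≈ 34 N

Sum moments about the foot of the ladder (the floor normal and friction both act there and drop out).
Ladder weight 16.9×10 = 169 N acts at 1.985 m along the ladder; its horizontal arm is 1.985·cos68.1° = 0.7404 m → τ = 125.1 N·m clockwise.
Wall normal N acts horizontally at the top; its moment arm is the height L sinθ = 3.97·sin68.1° = 3.684 m, counterclockwise.
For rotational equilibrium, N × 3.684 = 125.1, so N = 34 N.
ΣFx = 0: friction at the foot balances the wall's push, so f = N_wall = 34 N.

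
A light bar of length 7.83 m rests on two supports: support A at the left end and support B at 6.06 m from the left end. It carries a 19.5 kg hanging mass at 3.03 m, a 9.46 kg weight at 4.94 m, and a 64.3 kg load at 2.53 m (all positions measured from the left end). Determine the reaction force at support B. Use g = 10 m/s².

R_B ≈ 443 N

About support A:
Hanging mass: 19.5 × 10 = 195 N down at 3.03 m → arm 3.03 m, τ = 195 × 3.03 = 590.8 N·m clockwise.
Weight: 9.46 × 10 = 94.6 N down at 4.94 m → arm 4.94 m, τ = 94.6 × 4.94 = 467.3 N·m clockwise.
Load: 64.3 × 10 = 643 N down at 2.53 m → arm 2.53 m, τ = 643 × 2.53 = 1627 N·m clockwise.
Net load moment about support A = 2685 N·m clockwise.
Reaction R at support B is upward at 6.06 m, arm 6.06 m → moment R × 6.06 counterclockwise.
Στ = 0 ⇒ R × 6.06 = 2685 ⇒ R = 443 N.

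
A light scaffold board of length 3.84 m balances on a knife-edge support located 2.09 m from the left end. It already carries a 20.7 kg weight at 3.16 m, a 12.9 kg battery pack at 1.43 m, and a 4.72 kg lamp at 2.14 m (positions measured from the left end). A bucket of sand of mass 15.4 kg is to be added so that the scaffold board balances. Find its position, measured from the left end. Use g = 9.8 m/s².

x ≈ 1.19 m from the left end

Take moments about the knife-edge support (at 2.09 m from the left end).
Weight: 20.7 × 9.8 = 202.9 N down at 3.16 m → arm 1.07 m, τ = 202.9 × 1.07 = 217.1 N·m clockwise.
Battery pack: 12.9 × 9.8 = 126.4 N down at 1.43 m → arm 0.66 m, τ = 126.4 × 0.66 = 83.42 N·m counterclockwise.
Lamp: 4.72 × 9.8 = 46.26 N down at 2.14 m → arm 0.05 m, τ = 46.26 × 0.05 = 2.313 N·m clockwise.
Net moment of existing loads = 136 N·m clockwise.
The bucket of sand weighs 15.4 × 9.8 = 150.9 N and must supply an equal counterclockwise moment, so its lever arm about the knife-edge support is 136 / 150.9 = 0.901 m.
That puts it at 2.09 − 0.901 = 1.19 m from the left end.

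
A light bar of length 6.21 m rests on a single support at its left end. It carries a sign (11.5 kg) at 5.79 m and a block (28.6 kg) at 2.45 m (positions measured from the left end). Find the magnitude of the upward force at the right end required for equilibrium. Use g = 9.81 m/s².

Choose the left end as the axis so the unknown pivot reaction has zero arm there.
Sign: 11.5 × 9.81 = 112.8 N down at 5.79 m → arm 5.79 m, τ = 112.8 × 5.79 = 653.1 N·m clockwise.
Block: 28.6 × 9.81 = 280.6 N down at 2.45 m → arm 2.45 m, τ = 280.6 × 2.45 = 687.5 N·m clockwise.
Net moment of the loads = 1341 N·m clockwise.
The upward force F acts at the right end, arm 6.21 m, giving F × 6.21 counterclockwise.
Στ = 0 ⇒ F × 6.21 = 1341 ⇒ F = 1341 / 6.21 = 216 N.

F ≈ 216 N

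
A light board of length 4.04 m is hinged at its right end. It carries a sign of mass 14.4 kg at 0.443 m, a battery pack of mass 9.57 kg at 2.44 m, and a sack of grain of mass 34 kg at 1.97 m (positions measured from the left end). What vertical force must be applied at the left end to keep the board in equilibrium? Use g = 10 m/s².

F ≈ 340 N

Sum moments about the right end (the unknown pivot reaction has zero arm there).
Sign: 14.4 × 10 = 144 N down at 0.443 m → arm 3.597 m, τ = 144 × 3.597 = 518 N·m counterclockwise.
Battery pack: 9.57 × 10 = 95.7 N down at 2.44 m → arm 1.6 m, τ = 95.7 × 1.6 = 153.1 N·m counterclockwise.
Sack of grain: 34 × 10 = 340 N down at 1.97 m → arm 2.07 m, τ = 340 × 2.07 = 703.8 N·m counterclockwise.
Net moment of the loads = 1375 N·m counterclockwise.
The upward force F acts at the left end, arm 4.04 m, giving F × 4.04 clockwise.
Balancing moments: F × 4.04 = 1375, giving F = 1375 / 4.04 = 340 N.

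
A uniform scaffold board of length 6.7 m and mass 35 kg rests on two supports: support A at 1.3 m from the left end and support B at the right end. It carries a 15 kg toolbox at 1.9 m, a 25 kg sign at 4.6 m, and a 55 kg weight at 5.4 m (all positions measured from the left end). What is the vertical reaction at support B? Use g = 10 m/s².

Sum moments about support A (its reaction then has zero moment arm).
Beam weight: 35 × 10 = 350 N down at 3.35 m → arm 2.05 m, τ = 350 × 2.05 = 717.5 N·m clockwise.
Toolbox: 15 × 10 = 150 N down at 1.9 m → arm 0.6 m, τ = 150 × 0.6 = 90 N·m clockwise.
Sign: 25 × 10 = 250 N down at 4.6 m → arm 3.3 m, τ = 250 × 3.3 = 825 N·m clockwise.
Weight: 55 × 10 = 550 N down at 5.4 m → arm 4.1 m, τ = 550 × 4.1 = 2255 N·m clockwise.
Net load moment about support A = 3888 N·m clockwise.
Reaction R at support B is upward at 6.7 m, arm 5.4 m → moment R × 5.4 counterclockwise.
For rotational equilibrium, R × 5.4 = 3888, so R = 720 N.

R_B ≈ 720 N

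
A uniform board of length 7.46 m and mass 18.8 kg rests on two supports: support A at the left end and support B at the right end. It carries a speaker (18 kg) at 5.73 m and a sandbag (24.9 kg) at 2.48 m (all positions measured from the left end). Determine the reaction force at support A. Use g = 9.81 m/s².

R_A ≈ 296 N

Take moments about support B.
Beam weight: 18.8 × 9.81 = 184.4 N down at 3.73 m → arm 3.73 m, τ = 184.4 × 3.73 = 687.8 N·m counterclockwise.
Speaker: 18 × 9.81 = 176.6 N down at 5.73 m → arm 1.73 m, τ = 176.6 × 1.73 = 305.5 N·m counterclockwise.
Sandbag: 24.9 × 9.81 = 244.3 N down at 2.48 m → arm 4.98 m, τ = 244.3 × 4.98 = 1217 N·m counterclockwise.
Net load moment about support B = 2210 N·m counterclockwise.
Reaction R at support A is upward at 0 m, arm 7.46 m → moment R × 7.46 clockwise.
Setting net torque to zero: R × 7.46 = 2210 → R = 296 N.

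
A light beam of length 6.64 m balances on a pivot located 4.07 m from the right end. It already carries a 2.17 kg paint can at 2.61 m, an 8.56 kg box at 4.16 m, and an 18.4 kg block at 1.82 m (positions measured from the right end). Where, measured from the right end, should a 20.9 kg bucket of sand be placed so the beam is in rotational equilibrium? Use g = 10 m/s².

Take moments about the pivot (at 4.07 m from the right end).
Paint can: 2.17 × 10 = 21.7 N down at 2.61 m → arm 1.46 m, τ = 21.7 × 1.46 = 31.68 N·m clockwise.
Box: 8.56 × 10 = 85.6 N down at 4.16 m → arm 0.09 m, τ = 85.6 × 0.09 = 7.704 N·m counterclockwise.
Block: 18.4 × 10 = 184 N down at 1.82 m → arm 2.25 m, τ = 184 × 2.25 = 414 N·m clockwise.
Net moment of existing loads = 438 N·m clockwise.
The bucket of sand weighs 20.9 × 10 = 209 N and must supply an equal counterclockwise moment, so its lever arm about the pivot is 438 / 209 = 2.1 m.
That puts it at 4.07 + 2.1 = 6.17 m from the right end.

x ≈ 6.17 m from the right end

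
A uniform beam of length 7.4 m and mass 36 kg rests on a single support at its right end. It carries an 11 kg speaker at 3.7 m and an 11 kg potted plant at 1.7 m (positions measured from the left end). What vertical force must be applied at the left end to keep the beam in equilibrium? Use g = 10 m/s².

Choose the right end as the axis so the unknown pivot reaction has zero arm there.
Beam weight: 36 × 10 = 360 N down at 3.7 m → arm 3.7 m, τ = 360 × 3.7 = 1332 N·m counterclockwise.
Speaker: 11 × 10 = 110 N down at 3.7 m → arm 3.7 m, τ = 110 × 3.7 = 407 N·m counterclockwise.
Potted plant: 11 × 10 = 110 N down at 1.7 m → arm 5.7 m, τ = 110 × 5.7 = 627 N·m counterclockwise.
Net moment of the loads = 2366 N·m counterclockwise.
The upward force F acts at the left end, arm 7.4 m, giving F × 7.4 clockwise.
Στ = 0 ⇒ F × 7.4 = 2366 ⇒ F = 2366 / 7.4 = 320 N.

F ≈ 320 N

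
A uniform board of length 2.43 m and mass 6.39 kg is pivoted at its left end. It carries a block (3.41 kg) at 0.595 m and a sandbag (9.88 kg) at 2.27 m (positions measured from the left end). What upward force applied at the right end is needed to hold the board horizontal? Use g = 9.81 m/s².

F ≈ 130 N

Taking torques about the left end:
Beam weight: 6.39 × 9.81 = 62.69 N down at 1.215 m → arm 1.215 m, τ = 62.69 × 1.215 = 76.17 N·m clockwise.
Block: 3.41 × 9.81 = 33.45 N down at 0.595 m → arm 0.595 m, τ = 33.45 × 0.595 = 19.9 N·m clockwise.
Sandbag: 9.88 × 9.81 = 96.92 N down at 2.27 m → arm 2.27 m, τ = 96.92 × 2.27 = 220 N·m clockwise.
Net moment of the loads = 316.1 N·m clockwise.
The upward force F acts at the right end, arm 2.43 m, giving F × 2.43 counterclockwise.
Στ = 0 ⇒ F × 2.43 = 316.1 ⇒ F = 316.1 / 2.43 = 130 N.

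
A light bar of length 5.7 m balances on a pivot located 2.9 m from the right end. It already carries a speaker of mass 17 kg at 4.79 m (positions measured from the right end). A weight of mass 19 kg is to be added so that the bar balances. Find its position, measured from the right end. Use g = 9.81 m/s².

Sum moments about the pivot (at 2.9 m from the right end) (the support reaction has zero arm there).
Speaker: 17 × 9.81 = 166.8 N down at 4.79 m → arm 1.89 m, τ = 166.8 × 1.89 = 315.3 N·m counterclockwise.
Net moment of existing loads = 315.3 N·m counterclockwise.
The weight weighs 19 × 9.81 = 186.4 N and must supply an equal clockwise moment, so its lever arm about the pivot is 315.3 / 186.4 = 1.69 m.
That puts it at 2.9 − 1.69 = 1.21 m from the right end.

x ≈ 1.21 m from the right end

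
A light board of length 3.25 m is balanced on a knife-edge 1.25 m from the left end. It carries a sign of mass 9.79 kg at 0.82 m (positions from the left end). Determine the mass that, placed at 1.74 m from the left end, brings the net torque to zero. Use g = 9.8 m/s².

m ≈ 8.59 kg

Take moments about the knife-edge (at 1.25 m from the left end).
Sign: 9.79 × 9.8 = 95.94 N down at 0.82 m → arm 0.43 m, τ = 95.94 × 0.43 = 41.25 N·m counterclockwise.
Net moment of known loads = 41.25 N·m counterclockwise.
An unknown mass m at 1.74 m has arm 0.49 m; its moment is m·g·0.49 clockwise.
Στ = 0 ⇒ m × 9.8 × 0.49 = 41.25 ⇒ m = 41.25 / (9.8 × 0.49) = 8.59 kg.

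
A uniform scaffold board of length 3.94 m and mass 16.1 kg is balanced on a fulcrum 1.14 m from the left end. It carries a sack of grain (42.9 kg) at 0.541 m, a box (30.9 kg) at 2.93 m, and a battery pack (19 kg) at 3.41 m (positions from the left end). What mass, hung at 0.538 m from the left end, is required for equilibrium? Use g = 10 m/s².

m ≈ 143 kg

About the fulcrum (at 1.14 m from the left end):
Beam weight: 16.1 × 10 = 161 N down at 1.97 m → arm 0.83 m, τ = 161 × 0.83 = 133.6 N·m clockwise.
Sack of grain: 42.9 × 10 = 429 N down at 0.541 m → arm 0.599 m, τ = 429 × 0.599 = 257 N·m counterclockwise.
Box: 30.9 × 10 = 309 N down at 2.93 m → arm 1.79 m, τ = 309 × 1.79 = 553.1 N·m clockwise.
Battery pack: 19 × 10 = 190 N down at 3.41 m → arm 2.27 m, τ = 190 × 2.27 = 431.3 N·m clockwise.
Net moment of known loads = 861 N·m clockwise.
An unknown mass m at 0.538 m has arm 0.602 m; its moment is m·g·0.602 counterclockwise.
Στ = 0 ⇒ m × 10 × 0.602 = 861 ⇒ m = 861 / (10 × 0.602) = 143 kg.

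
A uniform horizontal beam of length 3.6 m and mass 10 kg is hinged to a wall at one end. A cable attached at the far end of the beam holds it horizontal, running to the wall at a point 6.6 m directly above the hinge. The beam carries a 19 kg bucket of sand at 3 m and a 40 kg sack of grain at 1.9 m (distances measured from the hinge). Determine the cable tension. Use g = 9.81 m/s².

Choose the hinge as the axis so the unknown hinge reaction has zero arm there.
Beam weight: 10 × 9.81 = 98.1 N down at 1.8 m → arm 1.8 m, τ = 98.1 × 1.8 = 176.6 N·m clockwise.
Bucket of sand: 19 × 9.81 = 186.4 N down at 3 m → arm 3 m, τ = 186.4 × 3 = 559.2 N·m clockwise.
Sack of grain: 40 × 9.81 = 392.4 N down at 1.9 m → arm 1.9 m, τ = 392.4 × 1.9 = 745.6 N·m clockwise.
Total clockwise load moment = 1481 N·m.
The cable tension T acts at 3.6 m; only its component perpendicular to the beam, T sinθ, produces torque. sinθ = h/√(h²+d²) = 6.6/√(6.6²+3.6²) = 0.8779.
Στ = 0 ⇒ T × 3.6 × 0.8779 = 1481 ⇒ T = 1481 / 3.16 = 469 N.

T ≈ 469 N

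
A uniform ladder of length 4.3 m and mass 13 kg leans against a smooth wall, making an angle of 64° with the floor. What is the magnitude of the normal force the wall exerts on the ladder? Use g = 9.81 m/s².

N_wall ≈ 31.1 N

Take moments about the foot of the ladder.
Ladder weight 13×9.81 = 127.5 N acts at 2.15 m along the ladder; its horizontal arm is 2.15·cos64° = 0.9425 m → τ = 120.2 N·m clockwise.
Wall normal N acts horizontally at the top; its moment arm is the height L sinθ = 4.3·sin64° = 3.865 m, counterclockwise.
Balancing moments: N × 3.865 = 120.2, giving N = 31.1 N.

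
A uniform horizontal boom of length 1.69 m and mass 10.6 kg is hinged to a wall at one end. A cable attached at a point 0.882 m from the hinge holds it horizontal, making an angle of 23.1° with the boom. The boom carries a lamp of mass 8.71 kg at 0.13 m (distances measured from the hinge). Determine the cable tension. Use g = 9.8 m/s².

T ≈ 286 N

About the hinge:
Beam weight: 10.6 × 9.8 = 103.9 N down at 0.845 m → arm 0.845 m, τ = 103.9 × 0.845 = 87.8 N·m clockwise.
Lamp: 8.71 × 9.8 = 85.36 N down at 0.13 m → arm 0.13 m, τ = 85.36 × 0.13 = 11.1 N·m clockwise.
Total clockwise load moment = 98.9 N·m.
The cable tension T acts at 0.882 m; only its component perpendicular to the boom, T sinθ, produces torque. sin 23.1° = 0.3923.
Στ = 0 ⇒ T × 0.882 × 0.3923 = 98.9 ⇒ T = 98.9 / 0.346 = 286 N.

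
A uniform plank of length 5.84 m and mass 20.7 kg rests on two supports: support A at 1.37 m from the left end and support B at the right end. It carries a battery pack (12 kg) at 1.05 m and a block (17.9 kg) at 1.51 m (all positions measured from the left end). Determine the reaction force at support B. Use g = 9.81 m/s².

Taking torques about support A:
Beam weight: 20.7 × 9.81 = 203.1 N down at 2.92 m → arm 1.55 m, τ = 203.1 × 1.55 = 314.8 N·m clockwise.
Battery pack: 12 × 9.81 = 117.7 N down at 1.05 m → arm 0.32 m, τ = 117.7 × 0.32 = 37.66 N·m counterclockwise.
Block: 17.9 × 9.81 = 175.6 N down at 1.51 m → arm 0.14 m, τ = 175.6 × 0.14 = 24.58 N·m clockwise.
Net load moment about support A = 301.7 N·m clockwise.
Reaction R at support B is upward at 5.84 m, arm 4.47 m → moment R × 4.47 counterclockwise.
Setting net torque to zero: R × 4.47 = 301.7 → R = 67.5 N.

R_B ≈ 67.5 N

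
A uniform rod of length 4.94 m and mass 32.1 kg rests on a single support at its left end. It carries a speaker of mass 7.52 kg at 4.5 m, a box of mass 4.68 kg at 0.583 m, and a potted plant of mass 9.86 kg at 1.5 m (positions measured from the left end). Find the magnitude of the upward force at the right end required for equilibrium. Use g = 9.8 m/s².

F ≈ 259 N

Taking torques about the left end:
Beam weight: 32.1 × 9.8 = 314.6 N down at 2.47 m → arm 2.47 m, τ = 314.6 × 2.47 = 777.1 N·m clockwise.
Speaker: 7.52 × 9.8 = 73.7 N down at 4.5 m → arm 4.5 m, τ = 73.7 × 4.5 = 331.7 N·m clockwise.
Box: 4.68 × 9.8 = 45.86 N down at 0.583 m → arm 0.583 m, τ = 45.86 × 0.583 = 26.74 N·m clockwise.
Potted plant: 9.86 × 9.8 = 96.63 N down at 1.5 m → arm 1.5 m, τ = 96.63 × 1.5 = 144.9 N·m clockwise.
Net moment of the loads = 1280 N·m clockwise.
The upward force F acts at the right end, arm 4.94 m, giving F × 4.94 counterclockwise.
Setting net torque to zero: F × 4.94 = 1280 → F = 1280 / 4.94 = 259 N.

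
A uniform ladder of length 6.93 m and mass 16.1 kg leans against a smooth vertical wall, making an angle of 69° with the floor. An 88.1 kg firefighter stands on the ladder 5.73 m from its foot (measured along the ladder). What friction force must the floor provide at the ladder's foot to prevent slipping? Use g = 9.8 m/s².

Taking torques about the foot of the ladder:
Ladder weight 16.1×9.8 = 157.8 N acts at 3.465 m along the ladder; its horizontal arm is 3.465·cos69° = 1.242 m → τ = 196 N·m clockwise.
Firefighter: 88.1×9.8 = 863.4 N at 5.73 m → arm 2.053 m → τ = 1773 N·m clockwise.
Wall normal N acts horizontally at the top; its moment arm is the height L sinθ = 6.93·sin69° = 6.47 m, counterclockwise.
Setting net torque to zero: N × 6.47 = 1969 → N = 304 N.
ΣFx = 0: friction at the foot balances the wall's push, so f = N_wall = 304 N.

f ≈ 304 N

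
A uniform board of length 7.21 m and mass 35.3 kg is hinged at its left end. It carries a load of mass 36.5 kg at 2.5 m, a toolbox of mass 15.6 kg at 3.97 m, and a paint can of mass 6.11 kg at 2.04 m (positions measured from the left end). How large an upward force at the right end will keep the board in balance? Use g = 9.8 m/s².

Take moments about the left end.
Beam weight: 35.3 × 9.8 = 345.9 N down at 3.605 m → arm 3.605 m, τ = 345.9 × 3.605 = 1247 N·m clockwise.
Load: 36.5 × 9.8 = 357.7 N down at 2.5 m → arm 2.5 m, τ = 357.7 × 2.5 = 894.2 N·m clockwise.
Toolbox: 15.6 × 9.8 = 152.9 N down at 3.97 m → arm 3.97 m, τ = 152.9 × 3.97 = 607 N·m clockwise.
Paint can: 6.11 × 9.8 = 59.88 N down at 2.04 m → arm 2.04 m, τ = 59.88 × 2.04 = 122.2 N·m clockwise.
Net moment of the loads = 2870 N·m clockwise.
The upward force F acts at the right end, arm 7.21 m, giving F × 7.21 counterclockwise.
Στ = 0 ⇒ F × 7.21 = 2870 ⇒ F = 2870 / 7.21 = 398 N.

F ≈ 398 N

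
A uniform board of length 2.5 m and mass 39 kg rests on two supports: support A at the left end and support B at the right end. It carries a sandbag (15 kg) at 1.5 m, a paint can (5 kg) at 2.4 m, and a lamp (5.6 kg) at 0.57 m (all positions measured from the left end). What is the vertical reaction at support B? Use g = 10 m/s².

R_B ≈ 346 N

About support A:
Beam weight: 39 × 10 = 390 N down at 1.25 m → arm 1.25 m, τ = 390 × 1.25 = 487.5 N·m clockwise.
Sandbag: 15 × 10 = 150 N down at 1.5 m → arm 1.5 m, τ = 150 × 1.5 = 225 N·m clockwise.
Paint can: 5 × 10 = 50 N down at 2.4 m → arm 2.4 m, τ = 50 × 2.4 = 120 N·m clockwise.
Lamp: 5.6 × 10 = 56 N down at 0.57 m → arm 0.57 m, τ = 56 × 0.57 = 31.92 N·m clockwise.
Net load moment about support A = 864.4 N·m clockwise.
Reaction R at support B is upward at 2.5 m, arm 2.5 m → moment R × 2.5 counterclockwise.
For rotational equilibrium, R × 2.5 = 864.4, so R = 346 N.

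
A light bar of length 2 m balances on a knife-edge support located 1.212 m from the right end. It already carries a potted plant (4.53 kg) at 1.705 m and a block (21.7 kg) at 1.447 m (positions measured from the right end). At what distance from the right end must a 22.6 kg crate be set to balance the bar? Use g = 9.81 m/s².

x ≈ 0.888 m from the right end

Sum moments about the knife-edge support (at 1.212 m from the right end) (the support reaction has zero arm there).
Potted plant: 4.53 × 9.81 = 44.44 N down at 1.705 m → arm 0.493 m, τ = 44.44 × 0.493 = 21.91 N·m counterclockwise.
Block: 21.7 × 9.81 = 212.9 N down at 1.447 m → arm 0.235 m, τ = 212.9 × 0.235 = 50.03 N·m counterclockwise.
Net moment of existing loads = 71.94 N·m counterclockwise.
The crate weighs 22.6 × 9.81 = 221.7 N and must supply an equal clockwise moment, so its lever arm about the knife-edge support is 71.94 / 221.7 = 0.324 m.
That puts it at 1.212 − 0.324 = 0.888 m from the right end.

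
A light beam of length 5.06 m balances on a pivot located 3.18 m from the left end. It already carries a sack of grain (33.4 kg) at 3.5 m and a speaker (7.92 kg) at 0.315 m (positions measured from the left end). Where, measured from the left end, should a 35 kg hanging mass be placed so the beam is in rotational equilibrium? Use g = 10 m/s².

About the pivot (at 3.18 m from the left end):
Sack of grain: 33.4 × 10 = 334 N down at 3.5 m → arm 0.32 m, τ = 334 × 0.32 = 106.9 N·m clockwise.
Speaker: 7.92 × 10 = 79.2 N down at 0.315 m → arm 2.865 m, τ = 79.2 × 2.865 = 226.9 N·m counterclockwise.
Net moment of existing loads = 120 N·m counterclockwise.
The hanging mass weighs 35 × 10 = 350 N and must supply an equal clockwise moment, so its lever arm about the pivot is 120 / 350 = 0.343 m.
That puts it at 3.18 + 0.343 = 3.52 m from the left end.

x ≈ 3.52 m from the left end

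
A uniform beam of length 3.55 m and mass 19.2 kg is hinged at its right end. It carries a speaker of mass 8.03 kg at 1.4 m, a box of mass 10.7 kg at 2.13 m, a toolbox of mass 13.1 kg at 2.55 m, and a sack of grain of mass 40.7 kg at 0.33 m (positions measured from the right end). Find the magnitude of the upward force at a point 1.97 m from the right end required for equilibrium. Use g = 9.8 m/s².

Sum moments about the right end (the unknown pivot reaction has zero arm there).
Beam weight: 19.2 × 9.8 = 188.2 N down at 1.775 m → arm 1.775 m, τ = 188.2 × 1.775 = 334.1 N·m counterclockwise.
Speaker: 8.03 × 9.8 = 78.69 N down at 1.4 m → arm 1.4 m, τ = 78.69 × 1.4 = 110.2 N·m counterclockwise.
Box: 10.7 × 9.8 = 104.9 N down at 2.13 m → arm 2.13 m, τ = 104.9 × 2.13 = 223.4 N·m counterclockwise.
Toolbox: 13.1 × 9.8 = 128.4 N down at 2.55 m → arm 2.55 m, τ = 128.4 × 2.55 = 327.4 N·m counterclockwise.
Sack of grain: 40.7 × 9.8 = 398.9 N down at 0.33 m → arm 0.33 m, τ = 398.9 × 0.33 = 131.6 N·m counterclockwise.
Net moment of the loads = 1127 N·m counterclockwise.
The upward force F acts at a point 1.97 m from the right end, arm 1.97 m, giving F × 1.97 clockwise.
Στ = 0 ⇒ F × 1.97 = 1127 ⇒ F = 1127 / 1.97 = 572 N.

F ≈ 572 N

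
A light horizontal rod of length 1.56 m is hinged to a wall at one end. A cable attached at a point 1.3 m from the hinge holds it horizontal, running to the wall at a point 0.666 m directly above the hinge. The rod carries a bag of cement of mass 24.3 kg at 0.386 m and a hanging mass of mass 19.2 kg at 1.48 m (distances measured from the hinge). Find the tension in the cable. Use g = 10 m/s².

T ≈ 638 N

Taking torques about the hinge:
Bag of cement: 24.3 × 10 = 243 N down at 0.386 m → arm 0.386 m, τ = 243 × 0.386 = 93.8 N·m clockwise.
Hanging mass: 19.2 × 10 = 192 N down at 1.48 m → arm 1.48 m, τ = 192 × 1.48 = 284.2 N·m clockwise.
Total clockwise load moment = 378 N·m.
The cable tension T acts at 1.3 m; only its component perpendicular to the rod, T sinθ, produces torque. sinθ = h/√(h²+d²) = 0.666/√(0.666²+1.3²) = 0.456.
For rotational equilibrium, T × 1.3 × 0.456 = 378, so T = 378 / 0.5928 = 638 N.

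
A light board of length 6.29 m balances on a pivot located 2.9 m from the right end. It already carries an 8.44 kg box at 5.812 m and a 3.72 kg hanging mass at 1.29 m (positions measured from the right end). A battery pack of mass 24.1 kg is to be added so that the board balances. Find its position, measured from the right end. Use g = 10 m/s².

About the pivot (at 2.9 m from the right end):
Box: 8.44 × 10 = 84.4 N down at 5.812 m → arm 2.912 m, τ = 84.4 × 2.912 = 245.8 N·m counterclockwise.
Hanging mass: 3.72 × 10 = 37.2 N down at 1.29 m → arm 1.61 m, τ = 37.2 × 1.61 = 59.89 N·m clockwise.
Net moment of existing loads = 185.9 N·m counterclockwise.
The battery pack weighs 24.1 × 10 = 241 N and must supply an equal clockwise moment, so its lever arm about the pivot is 185.9 / 241 = 0.771 m.
That puts it at 2.9 − 0.771 = 2.13 m from the right end.

x ≈ 2.13 m from the right end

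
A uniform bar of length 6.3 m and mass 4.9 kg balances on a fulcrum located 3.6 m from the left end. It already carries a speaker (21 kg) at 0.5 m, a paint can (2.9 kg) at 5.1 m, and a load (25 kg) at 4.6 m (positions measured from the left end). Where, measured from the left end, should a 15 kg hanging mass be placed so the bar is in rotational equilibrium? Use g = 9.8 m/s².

Choose the fulcrum (at 3.6 m from the left end) as the axis so the support reaction has zero arm there.
Beam weight: 4.9 × 9.8 = 48.02 N down at 3.15 m → arm 0.45 m, τ = 48.02 × 0.45 = 21.61 N·m counterclockwise.
Speaker: 21 × 9.8 = 205.8 N down at 0.5 m → arm 3.1 m, τ = 205.8 × 3.1 = 638 N·m counterclockwise.
Paint can: 2.9 × 9.8 = 28.42 N down at 5.1 m → arm 1.5 m, τ = 28.42 × 1.5 = 42.63 N·m clockwise.
Load: 25 × 9.8 = 245 N down at 4.6 m → arm 1 m, τ = 245 × 1 = 245 N·m clockwise.
Net moment of existing loads = 372 N·m counterclockwise.
The hanging mass weighs 15 × 9.8 = 147 N and must supply an equal clockwise moment, so its lever arm about the fulcrum is 372 / 147 = 2.53 m.
That puts it at 3.6 + 2.53 = 6.13 m from the left end.

x ≈ 6.13 m from the left end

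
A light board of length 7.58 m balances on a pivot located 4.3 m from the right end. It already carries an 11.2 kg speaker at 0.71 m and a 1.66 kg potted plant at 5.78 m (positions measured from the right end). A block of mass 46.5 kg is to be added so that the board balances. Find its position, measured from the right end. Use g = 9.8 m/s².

Take moments about the pivot (at 4.3 m from the right end).
Speaker: 11.2 × 9.8 = 109.8 N down at 0.71 m → arm 3.59 m, τ = 109.8 × 3.59 = 394.2 N·m clockwise.
Potted plant: 1.66 × 9.8 = 16.27 N down at 5.78 m → arm 1.48 m, τ = 16.27 × 1.48 = 24.08 N·m counterclockwise.
Net moment of existing loads = 370.1 N·m clockwise.
The block weighs 46.5 × 9.8 = 455.7 N and must supply an equal counterclockwise moment, so its lever arm about the pivot is 370.1 / 455.7 = 0.812 m.
That puts it at 4.3 + 0.812 = 5.11 m from the right end.

x ≈ 5.11 m from the right end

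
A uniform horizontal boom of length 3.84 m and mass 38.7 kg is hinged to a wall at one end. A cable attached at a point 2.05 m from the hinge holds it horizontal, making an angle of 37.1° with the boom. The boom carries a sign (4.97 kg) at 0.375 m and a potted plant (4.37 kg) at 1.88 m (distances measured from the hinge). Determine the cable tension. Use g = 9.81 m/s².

T ≈ 669 N

Taking torques about the hinge:
Beam weight: 38.7 × 9.81 = 379.6 N down at 1.92 m → arm 1.92 m, τ = 379.6 × 1.92 = 728.8 N·m clockwise.
Sign: 4.97 × 9.81 = 48.76 N down at 0.375 m → arm 0.375 m, τ = 48.76 × 0.375 = 18.29 N·m clockwise.
Potted plant: 4.37 × 9.81 = 42.87 N down at 1.88 m → arm 1.88 m, τ = 42.87 × 1.88 = 80.6 N·m clockwise.
Total clockwise load moment = 827.7 N·m.
The cable tension T acts at 2.05 m; only its component perpendicular to the boom, T sinθ, produces torque. sin 37.1° = 0.6032.
For rotational equilibrium, T × 2.05 × 0.6032 = 827.7, so T = 827.7 / 1.237 = 669 N.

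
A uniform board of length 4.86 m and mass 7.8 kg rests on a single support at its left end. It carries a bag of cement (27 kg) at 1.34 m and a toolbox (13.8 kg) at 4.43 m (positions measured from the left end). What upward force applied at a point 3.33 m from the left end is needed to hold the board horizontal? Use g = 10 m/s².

F ≈ 349 N

Choose the left end as the axis so the unknown pivot reaction has zero arm there.
Beam weight: 7.8 × 10 = 78 N down at 2.43 m → arm 2.43 m, τ = 78 × 2.43 = 189.5 N·m clockwise.
Bag of cement: 27 × 10 = 270 N down at 1.34 m → arm 1.34 m, τ = 270 × 1.34 = 361.8 N·m clockwise.
Toolbox: 13.8 × 10 = 138 N down at 4.43 m → arm 4.43 m, τ = 138 × 4.43 = 611.3 N·m clockwise.
Net moment of the loads = 1163 N·m clockwise.
The upward force F acts at a point 3.33 m from the left end, arm 3.33 m, giving F × 3.33 counterclockwise.
Balancing moments: F × 3.33 = 1163, giving F = 1163 / 3.33 = 349 N.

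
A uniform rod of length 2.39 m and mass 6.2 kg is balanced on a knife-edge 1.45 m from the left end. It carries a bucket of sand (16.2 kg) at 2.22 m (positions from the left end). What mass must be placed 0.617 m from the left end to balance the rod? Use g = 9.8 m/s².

m ≈ 13.1 kg

Taking torques about the knife-edge (at 1.45 m from the left end):
Beam weight: 6.2 × 9.8 = 60.76 N down at 1.195 m → arm 0.255 m, τ = 60.76 × 0.255 = 15.49 N·m counterclockwise.
Bucket of sand: 16.2 × 9.8 = 158.8 N down at 2.22 m → arm 0.77 m, τ = 158.8 × 0.77 = 122.3 N·m clockwise.
Net moment of known loads = 106.8 N·m clockwise.
An unknown mass m at 0.617 m has arm 0.833 m; its moment is m·g·0.833 counterclockwise.
Στ = 0 ⇒ m × 9.8 × 0.833 = 106.8 ⇒ m = 106.8 / (9.8 × 0.833) = 13.1 kg.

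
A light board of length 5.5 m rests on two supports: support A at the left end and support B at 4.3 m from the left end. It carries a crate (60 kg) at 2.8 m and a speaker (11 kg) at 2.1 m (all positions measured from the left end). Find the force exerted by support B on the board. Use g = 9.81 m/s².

R_B ≈ 436 N

Taking torques about support A:
Crate: 60 × 9.81 = 588.6 N down at 2.8 m → arm 2.8 m, τ = 588.6 × 2.8 = 1648 N·m clockwise.
Speaker: 11 × 9.81 = 107.9 N down at 2.1 m → arm 2.1 m, τ = 107.9 × 2.1 = 226.6 N·m clockwise.
Net load moment about support A = 1875 N·m clockwise.
Reaction R at support B is upward at 4.3 m, arm 4.3 m → moment R × 4.3 counterclockwise.
Στ = 0 ⇒ R × 4.3 = 1875 ⇒ R = 436 N.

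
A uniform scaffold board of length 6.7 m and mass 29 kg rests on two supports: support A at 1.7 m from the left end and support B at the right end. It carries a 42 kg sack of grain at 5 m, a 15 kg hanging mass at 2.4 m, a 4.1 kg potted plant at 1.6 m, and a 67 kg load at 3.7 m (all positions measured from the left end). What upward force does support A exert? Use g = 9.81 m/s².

R_A ≈ 893 N

Choose support B as the axis so its reaction then has zero moment arm.
Beam weight: 29 × 9.81 = 284.5 N down at 3.35 m → arm 3.35 m, τ = 284.5 × 3.35 = 953.1 N·m counterclockwise.
Sack of grain: 42 × 9.81 = 412 N down at 5 m → arm 1.7 m, τ = 412 × 1.7 = 700.4 N·m counterclockwise.
Hanging mass: 15 × 9.81 = 147.2 N down at 2.4 m → arm 4.3 m, τ = 147.2 × 4.3 = 633 N·m counterclockwise.
Potted plant: 4.1 × 9.81 = 40.22 N down at 1.6 m → arm 5.1 m, τ = 40.22 × 5.1 = 205.1 N·m counterclockwise.
Load: 67 × 9.81 = 657.3 N down at 3.7 m → arm 3 m, τ = 657.3 × 3 = 1972 N·m counterclockwise.
Net load moment about support B = 4464 N·m counterclockwise.
Reaction R at support A is upward at 1.7 m, arm 5 m → moment R × 5 clockwise.
For rotational equilibrium, R × 5 = 4464, so R = 893 N.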